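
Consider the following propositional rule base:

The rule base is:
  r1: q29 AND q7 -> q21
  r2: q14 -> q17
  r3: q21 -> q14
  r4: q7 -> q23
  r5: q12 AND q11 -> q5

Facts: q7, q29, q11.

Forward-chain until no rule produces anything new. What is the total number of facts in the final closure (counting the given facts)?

Round 1 — r1, r4, derive q21, q23.
Round 2 — r3, derive q14.
Round 3 — r2, derive q17.
Closure: {q11, q14, q17, q21, q23, q29, q7} — 7 facts.

7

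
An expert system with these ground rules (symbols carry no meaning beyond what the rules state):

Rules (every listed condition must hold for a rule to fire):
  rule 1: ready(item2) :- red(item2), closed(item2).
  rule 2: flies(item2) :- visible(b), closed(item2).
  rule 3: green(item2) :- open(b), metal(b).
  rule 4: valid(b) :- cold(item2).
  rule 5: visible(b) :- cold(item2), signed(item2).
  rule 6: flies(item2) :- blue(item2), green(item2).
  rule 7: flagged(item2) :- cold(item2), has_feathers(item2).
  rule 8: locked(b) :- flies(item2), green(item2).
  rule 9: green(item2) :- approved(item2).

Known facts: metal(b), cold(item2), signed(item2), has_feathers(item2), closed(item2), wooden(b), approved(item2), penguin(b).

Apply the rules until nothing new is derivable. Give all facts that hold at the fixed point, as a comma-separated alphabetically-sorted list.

approved(item2), closed(item2), cold(item2), flagged(item2), flies(item2), green(item2), has_feathers(item2), locked(b), metal(b), penguin(b), signed(item2), valid(b), visible(b), wooden(b)

Round 1: rule 4 [valid(b) :- cold(item2).]; rule 5 [visible(b) :- cold(item2), signed(item2).]; rule 7 [flagged(item2) :- cold(item2), has_feathers(item2).]; rule 9 [green(item2) :- approved(item2).]. Adds valid(b), visible(b), flagged(item2), green(item2).
Round 2: rule 2 [flies(item2) :- visible(b), closed(item2).]. Adds flies(item2).
Round 3: rule 8 [locked(b) :- flies(item2), green(item2).]. Adds locked(b).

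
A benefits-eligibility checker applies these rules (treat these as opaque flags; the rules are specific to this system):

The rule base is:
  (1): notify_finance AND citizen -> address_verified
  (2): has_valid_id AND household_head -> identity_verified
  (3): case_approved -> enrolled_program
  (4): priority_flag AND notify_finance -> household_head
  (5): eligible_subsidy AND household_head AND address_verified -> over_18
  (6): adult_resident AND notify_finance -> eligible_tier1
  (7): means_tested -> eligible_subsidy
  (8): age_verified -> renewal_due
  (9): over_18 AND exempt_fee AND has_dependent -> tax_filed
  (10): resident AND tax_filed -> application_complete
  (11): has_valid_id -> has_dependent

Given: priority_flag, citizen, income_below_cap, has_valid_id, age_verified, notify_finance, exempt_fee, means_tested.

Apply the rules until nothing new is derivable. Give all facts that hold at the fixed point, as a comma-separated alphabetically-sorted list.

Round 1: (1) [notify_finance AND citizen -> address_verified]; (4) [priority_flag AND notify_finance -> household_head]; (7) [means_tested -> eligible_subsidy]; (8) [age_verified -> renewal_due]; (11) [has_valid_id -> has_dependent]. New: address_verified, household_head, eligible_subsidy, renewal_due, has_dependent.
Round 2: (2) [has_valid_id AND household_head -> identity_verified]; (5) [eligible_subsidy AND household_head AND address_verified -> over_18]. New: identity_verified, over_18.
Round 3: (9) [over_18 AND exempt_fee AND has_dependent -> tax_filed]. New: tax_filed.

address_verified, age_verified, citizen, eligible_subsidy, exempt_fee, has_dependent, has_valid_id, household_head, identity_verified, income_below_cap, means_tested, notify_finance, over_18, priority_flag, renewal_due, tax_filed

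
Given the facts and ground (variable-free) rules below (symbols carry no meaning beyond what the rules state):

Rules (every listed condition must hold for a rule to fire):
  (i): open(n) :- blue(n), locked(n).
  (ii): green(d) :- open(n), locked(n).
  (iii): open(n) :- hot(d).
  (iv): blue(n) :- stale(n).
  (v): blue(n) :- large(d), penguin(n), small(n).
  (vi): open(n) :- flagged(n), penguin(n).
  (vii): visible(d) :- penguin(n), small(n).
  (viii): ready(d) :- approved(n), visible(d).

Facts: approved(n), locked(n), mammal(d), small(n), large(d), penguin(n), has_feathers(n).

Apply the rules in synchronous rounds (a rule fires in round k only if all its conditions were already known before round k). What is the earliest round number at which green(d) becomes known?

3

Round 1: (v) [blue(n) :- large(d), penguin(n), small(n).]; (vii) [visible(d) :- penguin(n), small(n).]. Adds blue(n), visible(d).
Round 2: (i) [open(n) :- blue(n), locked(n).]; (viii) [ready(d) :- approved(n), visible(d).]. Adds open(n), ready(d).
Round 3: (ii) [green(d) :- open(n), locked(n).]. Adds green(d).
green(d) first appears in round 3.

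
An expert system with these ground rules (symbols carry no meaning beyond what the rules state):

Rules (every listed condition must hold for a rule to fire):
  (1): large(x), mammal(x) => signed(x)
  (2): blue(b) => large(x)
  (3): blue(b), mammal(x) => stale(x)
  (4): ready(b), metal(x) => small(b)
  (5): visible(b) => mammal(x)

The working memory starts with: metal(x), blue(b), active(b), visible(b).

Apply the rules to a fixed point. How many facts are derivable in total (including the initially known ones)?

[1] (2) [blue(b) => large(x)]; (5) [visible(b) => mammal(x)]. ⇒ new: large(x), mammal(x).
[2] (1) [large(x), mammal(x) => signed(x)]; (3) [blue(b), mammal(x) => stale(x)]. ⇒ new: signed(x), stale(x).
Closure: {active(b), blue(b), large(x), mammal(x), metal(x), signed(x), stale(x), visible(b)} — 8 facts.

8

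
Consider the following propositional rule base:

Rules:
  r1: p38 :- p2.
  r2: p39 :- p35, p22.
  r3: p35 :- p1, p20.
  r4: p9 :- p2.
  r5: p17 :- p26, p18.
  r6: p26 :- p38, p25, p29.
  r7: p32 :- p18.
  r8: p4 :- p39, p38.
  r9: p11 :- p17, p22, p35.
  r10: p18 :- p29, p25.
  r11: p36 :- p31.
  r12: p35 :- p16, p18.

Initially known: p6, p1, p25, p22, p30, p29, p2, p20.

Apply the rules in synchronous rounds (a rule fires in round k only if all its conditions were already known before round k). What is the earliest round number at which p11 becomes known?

4

Round 1: r1 [p38 :- p2.]; r3 [p35 :- p1, p20.]; r4 [p9 :- p2.]; r10 [p18 :- p29, p25.]. New: p38, p35, p9, p18.
Round 2: r2 [p39 :- p35, p22.]; r6 [p26 :- p38, p25, p29.]; r7 [p32 :- p18.]. New: p39, p26, p32.
Round 3: r5 [p17 :- p26, p18.]; r8 [p4 :- p39, p38.]. New: p17, p4.
Round 4: r9 [p11 :- p17, p22, p35.]. New: p11.
p11 first appears in round 4.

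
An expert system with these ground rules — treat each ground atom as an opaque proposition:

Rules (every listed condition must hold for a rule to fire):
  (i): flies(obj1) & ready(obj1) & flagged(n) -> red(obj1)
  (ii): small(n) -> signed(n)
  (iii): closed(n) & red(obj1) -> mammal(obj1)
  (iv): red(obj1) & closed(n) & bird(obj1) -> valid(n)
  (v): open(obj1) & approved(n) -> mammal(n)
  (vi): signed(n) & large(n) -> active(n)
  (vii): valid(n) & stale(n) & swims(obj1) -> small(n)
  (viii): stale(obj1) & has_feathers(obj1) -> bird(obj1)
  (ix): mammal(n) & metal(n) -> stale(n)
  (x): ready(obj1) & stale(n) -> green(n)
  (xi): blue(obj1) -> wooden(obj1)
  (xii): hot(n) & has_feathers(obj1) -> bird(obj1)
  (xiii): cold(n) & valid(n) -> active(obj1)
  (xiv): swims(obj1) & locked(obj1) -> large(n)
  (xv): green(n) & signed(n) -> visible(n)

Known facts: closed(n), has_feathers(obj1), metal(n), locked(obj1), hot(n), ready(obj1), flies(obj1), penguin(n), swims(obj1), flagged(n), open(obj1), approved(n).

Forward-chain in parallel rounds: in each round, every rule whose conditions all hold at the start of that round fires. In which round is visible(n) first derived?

5

Round 1: (i) [flies(obj1) & ready(obj1) & flagged(n) -> red(obj1)]; (v) [open(obj1) & approved(n) -> mammal(n)]; (xii) [hot(n) & has_feathers(obj1) -> bird(obj1)]; (xiv) [swims(obj1) & locked(obj1) -> large(n)]. Adds red(obj1), mammal(n), bird(obj1), large(n).
Round 2: (iii) [closed(n) & red(obj1) -> mammal(obj1)]; (iv) [red(obj1) & closed(n) & bird(obj1) -> valid(n)]; (ix) [mammal(n) & metal(n) -> stale(n)]. Adds mammal(obj1), valid(n), stale(n).
Round 3: (vii) [valid(n) & stale(n) & swims(obj1) -> small(n)]; (x) [ready(obj1) & stale(n) -> green(n)]. Adds small(n), green(n).
Round 4: (ii) [small(n) -> signed(n)]. Adds signed(n).
Round 5: (vi) [signed(n) & large(n) -> active(n)]; (xv) [green(n) & signed(n) -> visible(n)]. Adds active(n), visible(n).
visible(n) first appears in round 5.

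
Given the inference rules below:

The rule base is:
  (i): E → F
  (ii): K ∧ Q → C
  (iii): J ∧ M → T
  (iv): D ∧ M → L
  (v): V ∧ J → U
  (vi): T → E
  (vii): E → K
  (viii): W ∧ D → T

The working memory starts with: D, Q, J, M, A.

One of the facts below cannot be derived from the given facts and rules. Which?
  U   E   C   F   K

U

Round 1 — (iii), (iv), derive T, L.
Round 2 — (vi), derive E.
Round 3 — (i), (vii), derive F, K.
Round 4 — (ii), derive C.
Derived: F (round 3), K (round 3), C (round 4), E (round 2). U never appears in any round.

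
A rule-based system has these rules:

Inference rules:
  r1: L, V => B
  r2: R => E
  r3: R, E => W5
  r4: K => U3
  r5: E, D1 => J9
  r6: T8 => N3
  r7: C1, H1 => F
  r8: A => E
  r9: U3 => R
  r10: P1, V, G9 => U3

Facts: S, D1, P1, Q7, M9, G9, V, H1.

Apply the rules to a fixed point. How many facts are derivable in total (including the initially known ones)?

13

Round 1 — r10, derive U3.
Round 2 — r9, derive R.
Round 3 — r2, derive E.
Round 4 — r3, r5, derive W5, J9.
Closure: {D1, E, G9, H1, J9, M9, P1, Q7, R, S, U3, V, W5} — 13 facts.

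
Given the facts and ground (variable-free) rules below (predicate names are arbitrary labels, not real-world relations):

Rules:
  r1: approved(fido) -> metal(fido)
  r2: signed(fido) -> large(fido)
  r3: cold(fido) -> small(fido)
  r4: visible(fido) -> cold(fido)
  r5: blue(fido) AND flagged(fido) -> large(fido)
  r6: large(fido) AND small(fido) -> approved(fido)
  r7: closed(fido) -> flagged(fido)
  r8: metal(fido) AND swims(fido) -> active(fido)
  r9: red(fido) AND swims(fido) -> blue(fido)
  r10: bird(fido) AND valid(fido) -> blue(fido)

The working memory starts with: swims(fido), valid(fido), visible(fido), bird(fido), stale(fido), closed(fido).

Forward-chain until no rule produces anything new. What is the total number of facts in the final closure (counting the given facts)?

Round 1: r4 [visible(fido) -> cold(fido)]; r7 [closed(fido) -> flagged(fido)]; r10 [bird(fido) AND valid(fido) -> blue(fido)]. New: cold(fido), flagged(fido), blue(fido).
Round 2: r3 [cold(fido) -> small(fido)]; r5 [blue(fido) AND flagged(fido) -> large(fido)]. New: small(fido), large(fido).
Round 3: r6 [large(fido) AND small(fido) -> approved(fido)]. New: approved(fido).
Round 4: r1 [approved(fido) -> metal(fido)]. New: metal(fido).
Round 5: r8 [metal(fido) AND swims(fido) -> active(fido)]. New: active(fido).
Closure: {active(fido), approved(fido), bird(fido), blue(fido), closed(fido), cold(fido), flagged(fido), large(fido), metal(fido), small(fido), stale(fido), swims(fido), valid(fido), visible(fido)} — 14 facts.

14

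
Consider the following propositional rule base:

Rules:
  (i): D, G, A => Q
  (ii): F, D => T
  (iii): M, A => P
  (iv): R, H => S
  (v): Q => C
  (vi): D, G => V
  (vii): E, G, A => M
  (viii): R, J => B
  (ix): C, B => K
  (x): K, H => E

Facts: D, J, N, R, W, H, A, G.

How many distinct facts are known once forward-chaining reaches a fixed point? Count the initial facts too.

17

Round 1: (i) [D, G, A => Q]; (iv) [R, H => S]; (vi) [D, G => V]; (viii) [R, J => B]. Adds Q, S, V, B.
Round 2: (v) [Q => C]. Adds C.
Round 3: (ix) [C, B => K]. Adds K.
Round 4: (x) [K, H => E]. Adds E.
Round 5: (vii) [E, G, A => M]. Adds M.
Round 6: (iii) [M, A => P]. Adds P.
Closure: {A, B, C, D, E, G, H, J, K, M, N, P, Q, R, S, V, W} — 17 facts.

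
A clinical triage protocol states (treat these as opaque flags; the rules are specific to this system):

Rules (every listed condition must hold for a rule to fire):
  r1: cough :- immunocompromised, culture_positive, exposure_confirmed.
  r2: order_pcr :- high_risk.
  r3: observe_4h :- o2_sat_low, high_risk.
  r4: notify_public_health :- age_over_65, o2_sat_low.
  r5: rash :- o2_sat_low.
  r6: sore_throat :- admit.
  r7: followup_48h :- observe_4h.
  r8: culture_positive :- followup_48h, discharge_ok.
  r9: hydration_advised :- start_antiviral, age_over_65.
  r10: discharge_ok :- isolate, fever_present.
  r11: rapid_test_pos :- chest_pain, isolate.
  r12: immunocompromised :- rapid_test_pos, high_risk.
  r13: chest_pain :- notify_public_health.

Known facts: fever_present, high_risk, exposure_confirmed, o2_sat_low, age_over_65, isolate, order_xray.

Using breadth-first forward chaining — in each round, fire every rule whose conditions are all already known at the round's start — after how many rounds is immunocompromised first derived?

Round 1 fires r2, r3, r4, r5, r10, giving order_pcr, observe_4h, notify_public_health, rash, discharge_ok.
Round 2 fires r7, r13, giving followup_48h, chest_pain.
Round 3 fires r8, r11, giving culture_positive, rapid_test_pos.
Round 4 fires r12, giving immunocompromised.
immunocompromised first appears in round 4.

4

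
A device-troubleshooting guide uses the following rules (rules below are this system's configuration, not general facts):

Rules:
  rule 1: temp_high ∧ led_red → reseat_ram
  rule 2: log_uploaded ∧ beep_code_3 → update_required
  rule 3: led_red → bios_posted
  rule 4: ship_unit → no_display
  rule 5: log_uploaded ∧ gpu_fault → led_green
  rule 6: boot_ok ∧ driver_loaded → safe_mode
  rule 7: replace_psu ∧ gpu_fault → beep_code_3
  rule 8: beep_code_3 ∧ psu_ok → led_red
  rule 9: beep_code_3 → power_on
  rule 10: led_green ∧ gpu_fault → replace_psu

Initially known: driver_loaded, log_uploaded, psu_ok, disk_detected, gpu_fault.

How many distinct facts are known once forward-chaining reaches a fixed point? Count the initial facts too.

Round 1 fires rule 5, giving led_green.
Round 2 fires rule 10, giving replace_psu.
Round 3 fires rule 7, giving beep_code_3.
Round 4 fires rule 2, rule 8, rule 9, giving update_required, led_red, power_on.
Round 5 fires rule 3, giving bios_posted.
Closure: {beep_code_3, bios_posted, disk_detected, driver_loaded, gpu_fault, led_green, led_red, log_uploaded, power_on, psu_ok, replace_psu, update_required} — 12 facts.

12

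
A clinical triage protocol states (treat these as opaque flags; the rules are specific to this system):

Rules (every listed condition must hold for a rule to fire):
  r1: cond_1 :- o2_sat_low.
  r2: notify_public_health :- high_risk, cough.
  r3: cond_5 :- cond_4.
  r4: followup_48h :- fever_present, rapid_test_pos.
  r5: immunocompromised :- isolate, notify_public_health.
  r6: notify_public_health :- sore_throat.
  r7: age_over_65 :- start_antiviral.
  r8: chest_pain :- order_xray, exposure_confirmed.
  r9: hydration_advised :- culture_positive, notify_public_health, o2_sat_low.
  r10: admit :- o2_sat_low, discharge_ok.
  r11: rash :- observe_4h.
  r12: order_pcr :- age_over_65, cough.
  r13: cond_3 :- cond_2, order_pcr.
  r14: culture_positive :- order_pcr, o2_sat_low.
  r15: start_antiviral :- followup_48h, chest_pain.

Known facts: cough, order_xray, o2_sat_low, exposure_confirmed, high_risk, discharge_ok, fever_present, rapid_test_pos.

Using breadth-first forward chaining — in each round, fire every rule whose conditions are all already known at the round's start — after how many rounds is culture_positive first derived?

Round 1: r1 [cond_1 :- o2_sat_low.]; r2 [notify_public_health :- high_risk, cough.]; r4 [followup_48h :- fever_present, rapid_test_pos.]; r8 [chest_pain :- order_xray, exposure_confirmed.]; r10 [admit :- o2_sat_low, discharge_ok.]. Adds cond_1, notify_public_health, followup_48h, chest_pain, admit.
Round 2: r15 [start_antiviral :- followup_48h, chest_pain.]. Adds start_antiviral.
Round 3: r7 [age_over_65 :- start_antiviral.]. Adds age_over_65.
Round 4: r12 [order_pcr :- age_over_65, cough.]. Adds order_pcr.
Round 5: r14 [culture_positive :- order_pcr, o2_sat_low.]. Adds culture_positive.
culture_positive first appears in round 5.

5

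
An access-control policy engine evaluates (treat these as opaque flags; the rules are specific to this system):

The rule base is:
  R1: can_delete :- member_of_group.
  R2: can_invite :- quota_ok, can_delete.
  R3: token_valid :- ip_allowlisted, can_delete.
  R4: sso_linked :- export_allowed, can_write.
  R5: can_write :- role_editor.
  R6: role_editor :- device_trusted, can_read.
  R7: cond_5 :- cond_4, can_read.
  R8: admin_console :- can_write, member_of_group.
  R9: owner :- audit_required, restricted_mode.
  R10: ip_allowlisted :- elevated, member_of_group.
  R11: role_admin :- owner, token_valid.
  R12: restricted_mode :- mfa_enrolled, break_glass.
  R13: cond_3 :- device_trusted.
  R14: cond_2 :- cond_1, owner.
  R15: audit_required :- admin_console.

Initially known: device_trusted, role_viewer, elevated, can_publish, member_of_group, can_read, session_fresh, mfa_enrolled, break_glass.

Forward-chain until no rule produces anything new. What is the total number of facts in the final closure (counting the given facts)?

Round 1: R1 [can_delete :- member_of_group.]; R6 [role_editor :- device_trusted, can_read.]; R10 [ip_allowlisted :- elevated, member_of_group.]; R12 [restricted_mode :- mfa_enrolled, break_glass.]; R13 [cond_3 :- device_trusted.]. New: can_delete, role_editor, ip_allowlisted, restricted_mode, cond_3.
Round 2: R3 [token_valid :- ip_allowlisted, can_delete.]; R5 [can_write :- role_editor.]. New: token_valid, can_write.
Round 3: R8 [admin_console :- can_write, member_of_group.]. New: admin_console.
Round 4: R15 [audit_required :- admin_console.]. New: audit_required.
Round 5: R9 [owner :- audit_required, restricted_mode.]. New: owner.
Round 6: R11 [role_admin :- owner, token_valid.]. New: role_admin.
Closure: {admin_console, audit_required, break_glass, can_delete, can_publish, can_read, can_write, cond_3, device_trusted, elevated, ip_allowlisted, member_of_group, mfa_enrolled, owner, restricted_mode, role_admin, role_editor, role_viewer, session_fresh, token_valid} — 20 facts.

20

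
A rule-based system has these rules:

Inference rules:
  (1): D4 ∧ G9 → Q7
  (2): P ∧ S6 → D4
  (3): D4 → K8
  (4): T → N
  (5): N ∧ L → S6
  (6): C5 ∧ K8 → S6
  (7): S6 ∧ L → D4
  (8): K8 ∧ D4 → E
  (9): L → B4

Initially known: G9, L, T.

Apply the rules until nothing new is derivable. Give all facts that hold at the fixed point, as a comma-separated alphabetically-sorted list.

B4, D4, E, G9, K8, L, N, Q7, S6, T

Round 1 — (4), (9), derive N, B4.
Round 2 — (5), derive S6.
Round 3 — (7), derive D4.
Round 4 — (1), (3), derive Q7, K8.
Round 5 — (8), derive E.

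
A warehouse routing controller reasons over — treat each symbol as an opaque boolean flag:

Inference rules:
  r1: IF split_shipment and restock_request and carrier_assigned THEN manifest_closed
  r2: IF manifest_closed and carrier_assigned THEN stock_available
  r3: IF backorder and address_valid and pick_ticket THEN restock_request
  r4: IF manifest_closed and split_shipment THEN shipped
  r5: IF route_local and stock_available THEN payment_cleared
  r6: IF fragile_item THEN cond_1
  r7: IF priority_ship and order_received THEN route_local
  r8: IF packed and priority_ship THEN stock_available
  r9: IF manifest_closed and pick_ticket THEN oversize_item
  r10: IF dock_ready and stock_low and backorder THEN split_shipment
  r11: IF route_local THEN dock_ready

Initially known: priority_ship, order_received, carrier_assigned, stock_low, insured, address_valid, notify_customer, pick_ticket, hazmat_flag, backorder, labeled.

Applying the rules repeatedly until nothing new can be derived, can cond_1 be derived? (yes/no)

no

Round 1: r3 [IF backorder and address_valid and pick_ticket THEN restock_request]; r7 [IF priority_ship and order_received THEN route_local]. New: restock_request, route_local.
Round 2: r11 [IF route_local THEN dock_ready]. New: dock_ready.
Round 3: r10 [IF dock_ready and stock_low and backorder THEN split_shipment]. New: split_shipment.
Round 4: r1 [IF split_shipment and restock_request and carrier_assigned THEN manifest_closed]. New: manifest_closed.
Round 5: r2 [IF manifest_closed and carrier_assigned THEN stock_available]; r4 [IF manifest_closed and split_shipment THEN shipped]; r9 [IF manifest_closed and pick_ticket THEN oversize_item]. New: stock_available, shipped, oversize_item.
Round 6: r5 [IF route_local and stock_available THEN payment_cleared]. New: payment_cleared.
Fixed point reached. cond_1 is concluded only by r6; r6 needs fragile_item (never derived).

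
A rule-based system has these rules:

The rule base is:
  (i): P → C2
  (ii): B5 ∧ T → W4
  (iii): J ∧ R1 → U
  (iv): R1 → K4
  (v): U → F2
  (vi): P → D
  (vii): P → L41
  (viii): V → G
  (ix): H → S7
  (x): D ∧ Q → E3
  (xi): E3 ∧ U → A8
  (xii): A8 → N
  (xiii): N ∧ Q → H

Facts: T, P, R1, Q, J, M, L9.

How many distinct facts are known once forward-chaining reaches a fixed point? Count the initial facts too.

[1] (i) [P → C2]; (iii) [J ∧ R1 → U]; (iv) [R1 → K4]; (vi) [P → D]; (vii) [P → L41]. ⇒ new: C2, U, K4, D, L41.
[2] (v) [U → F2]; (x) [D ∧ Q → E3]. ⇒ new: F2, E3.
[3] (xi) [E3 ∧ U → A8]. ⇒ new: A8.
[4] (xii) [A8 → N]. ⇒ new: N.
[5] (xiii) [N ∧ Q → H]. ⇒ new: H.
[6] (ix) [H → S7]. ⇒ new: S7.
Closure: {A8, C2, D, E3, F2, H, J, K4, L41, L9, M, N, P, Q, R1, S7, T, U} — 18 facts.

18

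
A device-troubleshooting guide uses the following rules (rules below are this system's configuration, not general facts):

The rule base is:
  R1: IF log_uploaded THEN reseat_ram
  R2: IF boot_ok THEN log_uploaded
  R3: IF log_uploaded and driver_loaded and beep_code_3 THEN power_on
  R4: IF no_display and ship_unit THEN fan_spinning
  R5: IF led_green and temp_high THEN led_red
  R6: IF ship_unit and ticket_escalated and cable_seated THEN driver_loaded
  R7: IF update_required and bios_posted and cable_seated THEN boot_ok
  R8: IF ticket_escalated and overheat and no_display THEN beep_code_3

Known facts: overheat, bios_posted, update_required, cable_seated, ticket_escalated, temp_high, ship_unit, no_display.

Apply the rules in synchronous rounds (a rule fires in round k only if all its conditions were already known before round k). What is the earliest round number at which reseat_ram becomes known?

Round 1: R4 [IF no_display and ship_unit THEN fan_spinning]; R6 [IF ship_unit and ticket_escalated and cable_seated THEN driver_loaded]; R7 [IF update_required and bios_posted and cable_seated THEN boot_ok]; R8 [IF ticket_escalated and overheat and no_display THEN beep_code_3]. Adds fan_spinning, driver_loaded, boot_ok, beep_code_3.
Round 2: R2 [IF boot_ok THEN log_uploaded]. Adds log_uploaded.
Round 3: R1 [IF log_uploaded THEN reseat_ram]; R3 [IF log_uploaded and driver_loaded and beep_code_3 THEN power_on]. Adds reseat_ram, power_on.
reseat_ram first appears in round 3.

3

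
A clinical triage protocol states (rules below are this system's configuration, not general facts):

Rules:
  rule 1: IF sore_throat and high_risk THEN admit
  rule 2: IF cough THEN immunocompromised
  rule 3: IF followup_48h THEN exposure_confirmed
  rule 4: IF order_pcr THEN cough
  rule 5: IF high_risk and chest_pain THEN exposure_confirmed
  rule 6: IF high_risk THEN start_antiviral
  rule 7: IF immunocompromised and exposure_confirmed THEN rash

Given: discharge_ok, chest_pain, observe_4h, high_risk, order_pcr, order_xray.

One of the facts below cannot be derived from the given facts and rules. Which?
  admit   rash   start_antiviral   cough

Round 1 fires rule 4, rule 5, rule 6, giving cough, exposure_confirmed, start_antiviral.
Round 2 fires rule 2, giving immunocompromised.
Round 3 fires rule 7, giving rash.
Derived: start_antiviral (round 1), rash (round 3), cough (round 1). admit never appears in any round.

admit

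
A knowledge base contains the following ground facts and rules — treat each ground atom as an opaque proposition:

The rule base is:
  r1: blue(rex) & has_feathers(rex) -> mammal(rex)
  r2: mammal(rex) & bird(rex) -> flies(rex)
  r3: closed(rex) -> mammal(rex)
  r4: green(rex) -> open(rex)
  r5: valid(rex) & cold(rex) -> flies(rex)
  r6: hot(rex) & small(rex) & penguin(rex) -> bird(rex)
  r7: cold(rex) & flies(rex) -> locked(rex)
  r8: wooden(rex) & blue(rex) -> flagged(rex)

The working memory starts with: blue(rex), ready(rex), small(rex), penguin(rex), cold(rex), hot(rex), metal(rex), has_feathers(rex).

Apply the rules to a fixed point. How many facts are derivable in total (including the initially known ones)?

12

Round 1: r1 [blue(rex) & has_feathers(rex) -> mammal(rex)]; r6 [hot(rex) & small(rex) & penguin(rex) -> bird(rex)]. New: mammal(rex), bird(rex).
Round 2: r2 [mammal(rex) & bird(rex) -> flies(rex)]. New: flies(rex).
Round 3: r7 [cold(rex) & flies(rex) -> locked(rex)]. New: locked(rex).
Closure: {bird(rex), blue(rex), cold(rex), flies(rex), has_feathers(rex), hot(rex), locked(rex), mammal(rex), metal(rex), penguin(rex), ready(rex), small(rex)} — 12 facts.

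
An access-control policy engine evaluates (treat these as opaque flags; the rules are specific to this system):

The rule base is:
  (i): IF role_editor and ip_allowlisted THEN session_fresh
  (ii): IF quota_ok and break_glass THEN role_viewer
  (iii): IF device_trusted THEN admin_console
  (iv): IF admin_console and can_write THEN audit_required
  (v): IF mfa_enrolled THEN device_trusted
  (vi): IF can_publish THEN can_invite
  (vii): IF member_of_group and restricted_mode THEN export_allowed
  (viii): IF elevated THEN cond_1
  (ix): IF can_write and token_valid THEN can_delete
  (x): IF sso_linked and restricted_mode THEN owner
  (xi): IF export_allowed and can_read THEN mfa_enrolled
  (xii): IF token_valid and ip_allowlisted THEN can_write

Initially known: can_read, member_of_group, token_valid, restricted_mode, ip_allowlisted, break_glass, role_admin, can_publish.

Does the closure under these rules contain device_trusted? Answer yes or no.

Round 1 fires (vi), (vii), (xii), giving can_invite, export_allowed, can_write.
Round 2 fires (ix), (xi), giving can_delete, mfa_enrolled.
Round 3 fires (v), giving device_trusted.
Round 4 fires (iii), giving admin_console.
Round 5 fires (iv), giving audit_required.
device_trusted appears in round 3, so it is derivable.

yes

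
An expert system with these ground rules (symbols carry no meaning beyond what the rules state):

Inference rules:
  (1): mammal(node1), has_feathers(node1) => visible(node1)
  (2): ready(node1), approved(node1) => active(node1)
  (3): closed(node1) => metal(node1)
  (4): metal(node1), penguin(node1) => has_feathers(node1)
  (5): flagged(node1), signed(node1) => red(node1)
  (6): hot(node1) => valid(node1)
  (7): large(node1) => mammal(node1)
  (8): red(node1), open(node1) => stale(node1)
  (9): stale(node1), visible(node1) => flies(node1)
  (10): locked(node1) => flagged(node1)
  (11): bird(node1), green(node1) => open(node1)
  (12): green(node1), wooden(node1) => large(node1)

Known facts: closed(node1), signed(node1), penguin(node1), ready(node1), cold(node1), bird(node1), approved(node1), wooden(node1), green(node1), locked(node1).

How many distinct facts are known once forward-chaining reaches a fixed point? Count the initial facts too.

21

Round 1: (2) [ready(node1), approved(node1) => active(node1)]; (3) [closed(node1) => metal(node1)]; (10) [locked(node1) => flagged(node1)]; (11) [bird(node1), green(node1) => open(node1)]; (12) [green(node1), wooden(node1) => large(node1)]. New: active(node1), metal(node1), flagged(node1), open(node1), large(node1).
Round 2: (4) [metal(node1), penguin(node1) => has_feathers(node1)]; (5) [flagged(node1), signed(node1) => red(node1)]; (7) [large(node1) => mammal(node1)]. New: has_feathers(node1), red(node1), mammal(node1).
Round 3: (1) [mammal(node1), has_feathers(node1) => visible(node1)]; (8) [red(node1), open(node1) => stale(node1)]. New: visible(node1), stale(node1).
Round 4: (9) [stale(node1), visible(node1) => flies(node1)]. New: flies(node1).
Closure: {active(node1), approved(node1), bird(node1), closed(node1), cold(node1), flagged(node1), flies(node1), green(node1), has_feathers(node1), large(node1), locked(node1), mammal(node1), metal(node1), open(node1), penguin(node1), ready(node1), red(node1), signed(node1), stale(node1), visible(node1), wooden(node1)} — 21 facts.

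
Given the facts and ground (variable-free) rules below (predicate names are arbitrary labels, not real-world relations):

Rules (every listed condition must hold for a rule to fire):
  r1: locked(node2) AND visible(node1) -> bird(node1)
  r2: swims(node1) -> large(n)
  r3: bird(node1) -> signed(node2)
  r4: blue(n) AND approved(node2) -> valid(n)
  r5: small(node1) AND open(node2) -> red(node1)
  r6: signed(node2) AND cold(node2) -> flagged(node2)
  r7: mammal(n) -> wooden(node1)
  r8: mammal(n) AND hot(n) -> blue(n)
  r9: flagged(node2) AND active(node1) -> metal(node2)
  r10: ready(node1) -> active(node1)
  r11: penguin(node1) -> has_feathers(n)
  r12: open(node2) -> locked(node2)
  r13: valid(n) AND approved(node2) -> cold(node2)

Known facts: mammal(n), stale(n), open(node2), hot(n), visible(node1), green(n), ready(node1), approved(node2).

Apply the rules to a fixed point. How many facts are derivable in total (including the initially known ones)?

18

Round 1: r7 [mammal(n) -> wooden(node1)]; r8 [mammal(n) AND hot(n) -> blue(n)]; r10 [ready(node1) -> active(node1)]; r12 [open(node2) -> locked(node2)]. Adds wooden(node1), blue(n), active(node1), locked(node2).
Round 2: r1 [locked(node2) AND visible(node1) -> bird(node1)]; r4 [blue(n) AND approved(node2) -> valid(n)]. Adds bird(node1), valid(n).
Round 3: r3 [bird(node1) -> signed(node2)]; r13 [valid(n) AND approved(node2) -> cold(node2)]. Adds signed(node2), cold(node2).
Round 4: r6 [signed(node2) AND cold(node2) -> flagged(node2)]. Adds flagged(node2).
Round 5: r9 [flagged(node2) AND active(node1) -> metal(node2)]. Adds metal(node2).
Closure: {active(node1), approved(node2), bird(node1), blue(n), cold(node2), flagged(node2), green(n), hot(n), locked(node2), mammal(n), metal(node2), open(node2), ready(node1), signed(node2), stale(n), valid(n), visible(node1), wooden(node1)} — 18 facts.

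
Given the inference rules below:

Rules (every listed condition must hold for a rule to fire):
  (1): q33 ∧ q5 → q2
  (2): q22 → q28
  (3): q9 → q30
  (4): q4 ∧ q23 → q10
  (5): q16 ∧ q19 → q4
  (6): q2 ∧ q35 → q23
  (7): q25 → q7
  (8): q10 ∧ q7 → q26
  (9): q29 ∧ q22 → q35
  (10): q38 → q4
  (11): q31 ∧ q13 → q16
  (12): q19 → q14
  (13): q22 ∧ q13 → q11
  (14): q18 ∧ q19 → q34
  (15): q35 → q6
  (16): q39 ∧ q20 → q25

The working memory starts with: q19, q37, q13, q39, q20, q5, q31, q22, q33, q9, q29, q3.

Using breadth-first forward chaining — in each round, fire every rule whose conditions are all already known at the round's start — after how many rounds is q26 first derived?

4

Round 1 — (1), (2), (3), (9), (11), (12), (13), (16), derive q2, q28, q30, q35, q16, q14, q11, q25.
Round 2 — (5), (6), (7), (15), derive q4, q23, q7, q6.
Round 3 — (4), derive q10.
Round 4 — (8), derive q26.
q26 first appears in round 4.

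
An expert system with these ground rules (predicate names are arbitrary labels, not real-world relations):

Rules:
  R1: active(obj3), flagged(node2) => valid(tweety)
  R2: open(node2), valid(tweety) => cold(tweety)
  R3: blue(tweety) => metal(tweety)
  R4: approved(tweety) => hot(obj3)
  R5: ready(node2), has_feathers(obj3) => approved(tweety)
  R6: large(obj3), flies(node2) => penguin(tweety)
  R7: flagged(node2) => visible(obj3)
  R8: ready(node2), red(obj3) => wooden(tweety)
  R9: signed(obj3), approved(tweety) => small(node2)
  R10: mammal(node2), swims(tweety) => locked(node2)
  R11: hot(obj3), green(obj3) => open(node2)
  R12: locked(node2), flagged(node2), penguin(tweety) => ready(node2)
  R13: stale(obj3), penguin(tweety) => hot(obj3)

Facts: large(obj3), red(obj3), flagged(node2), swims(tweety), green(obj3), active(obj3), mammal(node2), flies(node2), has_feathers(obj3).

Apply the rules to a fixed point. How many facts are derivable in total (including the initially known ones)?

Round 1: R1 [active(obj3), flagged(node2) => valid(tweety)]; R6 [large(obj3), flies(node2) => penguin(tweety)]; R7 [flagged(node2) => visible(obj3)]; R10 [mammal(node2), swims(tweety) => locked(node2)]. Adds valid(tweety), penguin(tweety), visible(obj3), locked(node2).
Round 2: R12 [locked(node2), flagged(node2), penguin(tweety) => ready(node2)]. Adds ready(node2).
Round 3: R5 [ready(node2), has_feathers(obj3) => approved(tweety)]; R8 [ready(node2), red(obj3) => wooden(tweety)]. Adds approved(tweety), wooden(tweety).
Round 4: R4 [approved(tweety) => hot(obj3)]. Adds hot(obj3).
Round 5: R11 [hot(obj3), green(obj3) => open(node2)]. Adds open(node2).
Round 6: R2 [open(node2), valid(tweety) => cold(tweety)]. Adds cold(tweety).
Closure: {active(obj3), approved(tweety), cold(tweety), flagged(node2), flies(node2), green(obj3), has_feathers(obj3), hot(obj3), large(obj3), locked(node2), mammal(node2), open(node2), penguin(tweety), ready(node2), red(obj3), swims(tweety), valid(tweety), visible(obj3), wooden(tweety)} — 19 facts.

19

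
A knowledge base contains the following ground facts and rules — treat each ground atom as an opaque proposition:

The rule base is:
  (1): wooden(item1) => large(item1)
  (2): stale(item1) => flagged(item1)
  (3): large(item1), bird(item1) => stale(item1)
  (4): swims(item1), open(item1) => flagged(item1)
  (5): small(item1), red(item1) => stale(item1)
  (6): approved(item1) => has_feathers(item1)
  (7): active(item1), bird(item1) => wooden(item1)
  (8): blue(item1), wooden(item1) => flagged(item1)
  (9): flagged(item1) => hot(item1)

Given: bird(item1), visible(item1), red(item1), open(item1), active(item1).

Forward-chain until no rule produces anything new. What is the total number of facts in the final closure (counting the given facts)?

Round 1 fires (7), giving wooden(item1).
Round 2 fires (1), giving large(item1).
Round 3 fires (3), giving stale(item1).
Round 4 fires (2), giving flagged(item1).
Round 5 fires (9), giving hot(item1).
Closure: {active(item1), bird(item1), flagged(item1), hot(item1), large(item1), open(item1), red(item1), stale(item1), visible(item1), wooden(item1)} — 10 facts.

10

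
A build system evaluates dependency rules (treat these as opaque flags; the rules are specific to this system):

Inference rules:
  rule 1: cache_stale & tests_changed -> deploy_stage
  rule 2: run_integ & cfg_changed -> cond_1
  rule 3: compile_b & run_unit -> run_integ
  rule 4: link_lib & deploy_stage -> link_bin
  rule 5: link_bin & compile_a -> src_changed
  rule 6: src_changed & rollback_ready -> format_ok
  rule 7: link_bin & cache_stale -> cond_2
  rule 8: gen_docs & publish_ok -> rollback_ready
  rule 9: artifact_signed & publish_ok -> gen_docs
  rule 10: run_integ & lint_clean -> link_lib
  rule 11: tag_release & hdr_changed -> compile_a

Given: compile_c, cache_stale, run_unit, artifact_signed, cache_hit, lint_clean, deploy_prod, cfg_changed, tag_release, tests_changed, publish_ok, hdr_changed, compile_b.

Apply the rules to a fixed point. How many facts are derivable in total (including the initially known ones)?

24

[1] rule 1 [cache_stale & tests_changed -> deploy_stage]; rule 3 [compile_b & run_unit -> run_integ]; rule 9 [artifact_signed & publish_ok -> gen_docs]; rule 11 [tag_release & hdr_changed -> compile_a]. ⇒ new: deploy_stage, run_integ, gen_docs, compile_a.
[2] rule 2 [run_integ & cfg_changed -> cond_1]; rule 8 [gen_docs & publish_ok -> rollback_ready]; rule 10 [run_integ & lint_clean -> link_lib]. ⇒ new: cond_1, rollback_ready, link_lib.
[3] rule 4 [link_lib & deploy_stage -> link_bin]. ⇒ new: link_bin.
[4] rule 5 [link_bin & compile_a -> src_changed]; rule 7 [link_bin & cache_stale -> cond_2]. ⇒ new: src_changed, cond_2.
[5] rule 6 [src_changed & rollback_ready -> format_ok]. ⇒ new: format_ok.
Closure: {artifact_signed, cache_hit, cache_stale, cfg_changed, compile_a, compile_b, compile_c, cond_1, cond_2, deploy_prod, deploy_stage, format_ok, gen_docs, hdr_changed, link_bin, link_lib, lint_clean, publish_ok, rollback_ready, run_integ, run_unit, src_changed, tag_release, tests_changed} — 24 facts.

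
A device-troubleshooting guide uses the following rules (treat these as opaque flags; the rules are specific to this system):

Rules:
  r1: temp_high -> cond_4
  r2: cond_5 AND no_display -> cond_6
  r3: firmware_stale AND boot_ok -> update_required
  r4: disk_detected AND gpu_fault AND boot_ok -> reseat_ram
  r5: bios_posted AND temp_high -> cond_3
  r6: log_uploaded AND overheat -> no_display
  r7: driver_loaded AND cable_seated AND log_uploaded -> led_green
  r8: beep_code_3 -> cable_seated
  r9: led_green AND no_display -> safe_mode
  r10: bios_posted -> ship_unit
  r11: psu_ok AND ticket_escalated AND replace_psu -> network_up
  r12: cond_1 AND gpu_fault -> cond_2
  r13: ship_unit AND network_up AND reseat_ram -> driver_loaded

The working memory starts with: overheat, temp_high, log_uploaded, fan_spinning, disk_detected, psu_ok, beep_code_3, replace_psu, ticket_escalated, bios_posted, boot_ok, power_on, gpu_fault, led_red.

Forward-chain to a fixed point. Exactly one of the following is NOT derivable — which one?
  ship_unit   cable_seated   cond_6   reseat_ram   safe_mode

Round 1: r1 [temp_high -> cond_4]; r4 [disk_detected AND gpu_fault AND boot_ok -> reseat_ram]; r5 [bios_posted AND temp_high -> cond_3]; r6 [log_uploaded AND overheat -> no_display]; r8 [beep_code_3 -> cable_seated]; r10 [bios_posted -> ship_unit]; r11 [psu_ok AND ticket_escalated AND replace_psu -> network_up]. Adds cond_4, reseat_ram, cond_3, no_display, cable_seated, ship_unit, network_up.
Round 2: r13 [ship_unit AND network_up AND reseat_ram -> driver_loaded]. Adds driver_loaded.
Round 3: r7 [driver_loaded AND cable_seated AND log_uploaded -> led_green]. Adds led_green.
Round 4: r9 [led_green AND no_display -> safe_mode]. Adds safe_mode.
Derived: reseat_ram (round 1), safe_mode (round 4), ship_unit (round 1), cable_seated (round 1). cond_6 never appears in any round.

cond_6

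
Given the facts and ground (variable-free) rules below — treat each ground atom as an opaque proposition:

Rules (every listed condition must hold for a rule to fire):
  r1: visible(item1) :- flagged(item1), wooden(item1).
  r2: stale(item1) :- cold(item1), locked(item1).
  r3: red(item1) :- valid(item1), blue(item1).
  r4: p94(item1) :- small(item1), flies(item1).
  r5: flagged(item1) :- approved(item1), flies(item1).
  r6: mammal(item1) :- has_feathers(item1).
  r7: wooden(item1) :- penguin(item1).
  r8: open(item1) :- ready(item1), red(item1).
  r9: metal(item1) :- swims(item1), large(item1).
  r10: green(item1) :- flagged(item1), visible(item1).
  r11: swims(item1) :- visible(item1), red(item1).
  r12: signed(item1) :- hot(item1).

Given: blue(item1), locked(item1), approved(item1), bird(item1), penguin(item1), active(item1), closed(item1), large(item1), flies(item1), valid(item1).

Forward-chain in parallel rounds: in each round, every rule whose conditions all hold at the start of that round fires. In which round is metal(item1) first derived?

[1] r3 [red(item1) :- valid(item1), blue(item1).]; r5 [flagged(item1) :- approved(item1), flies(item1).]; r7 [wooden(item1) :- penguin(item1).]. ⇒ new: red(item1), flagged(item1), wooden(item1).
[2] r1 [visible(item1) :- flagged(item1), wooden(item1).]. ⇒ new: visible(item1).
[3] r10 [green(item1) :- flagged(item1), visible(item1).]; r11 [swims(item1) :- visible(item1), red(item1).]. ⇒ new: green(item1), swims(item1).
[4] r9 [metal(item1) :- swims(item1), large(item1).]. ⇒ new: metal(item1).
metal(item1) first appears in round 4.

4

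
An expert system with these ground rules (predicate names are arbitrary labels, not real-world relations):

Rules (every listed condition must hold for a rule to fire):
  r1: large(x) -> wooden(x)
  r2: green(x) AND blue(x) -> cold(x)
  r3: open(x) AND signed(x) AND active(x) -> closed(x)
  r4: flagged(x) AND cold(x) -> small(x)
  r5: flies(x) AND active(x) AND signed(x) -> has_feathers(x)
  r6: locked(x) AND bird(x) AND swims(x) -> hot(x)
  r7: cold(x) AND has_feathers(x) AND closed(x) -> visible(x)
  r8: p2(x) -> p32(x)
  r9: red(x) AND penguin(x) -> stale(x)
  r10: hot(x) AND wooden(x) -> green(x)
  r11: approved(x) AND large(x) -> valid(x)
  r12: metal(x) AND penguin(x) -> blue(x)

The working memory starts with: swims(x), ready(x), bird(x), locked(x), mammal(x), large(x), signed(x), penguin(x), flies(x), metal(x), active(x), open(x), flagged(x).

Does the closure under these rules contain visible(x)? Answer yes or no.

Round 1: r1 [large(x) -> wooden(x)]; r3 [open(x) AND signed(x) AND active(x) -> closed(x)]; r5 [flies(x) AND active(x) AND signed(x) -> has_feathers(x)]; r6 [locked(x) AND bird(x) AND swims(x) -> hot(x)]; r12 [metal(x) AND penguin(x) -> blue(x)]. New: wooden(x), closed(x), has_feathers(x), hot(x), blue(x).
Round 2: r10 [hot(x) AND wooden(x) -> green(x)]. New: green(x).
Round 3: r2 [green(x) AND blue(x) -> cold(x)]. New: cold(x).
Round 4: r4 [flagged(x) AND cold(x) -> small(x)]; r7 [cold(x) AND has_feathers(x) AND closed(x) -> visible(x)]. New: small(x), visible(x).
visible(x) appears in round 4, so it is derivable.

yes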